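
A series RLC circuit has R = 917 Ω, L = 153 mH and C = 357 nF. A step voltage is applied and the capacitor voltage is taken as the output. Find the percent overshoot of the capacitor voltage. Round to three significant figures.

For a series RLC circuit (capacitor voltage as output), ω_n = 1/√(LC) = 1/√(153 mH · 357 nF) = 4280 rad/s.
ζ = (R/2)·√(C/L) = (917/2)·√(357 nF/153 mH) = 0.700.
%OS = 100 e^{−πζ/√(1−ζ²)} with ζ = 0.700 gives 4.58%.

%OS ≈ 4.58%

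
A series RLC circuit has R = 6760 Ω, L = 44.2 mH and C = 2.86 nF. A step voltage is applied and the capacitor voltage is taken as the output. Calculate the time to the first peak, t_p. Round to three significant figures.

t_p ≈ 0.0000692 s

For a series RLC circuit (capacitor voltage as output), ω_n = 1/√(LC) = 1/√(44.2 mH · 2.86 nF) = 88900 rad/s.
ζ = (R/2)·√(C/L) = (6760/2)·√(2.86 nF/44.2 mH) = 0.860.
ω_d = ω_n√(1−ζ²) = 45400 rad/s. t_p = π/ω_d = 0.0000692 s.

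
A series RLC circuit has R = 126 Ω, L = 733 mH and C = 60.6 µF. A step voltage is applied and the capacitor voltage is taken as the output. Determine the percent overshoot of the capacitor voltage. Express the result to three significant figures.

%OS ≈ 11.1%

For a series RLC circuit (capacitor voltage as output), ω_n = 1/√(LC) = 1/√(733 mH · 60.6 µF) = 150 rad/s.
ζ = (R/2)·√(C/L) = (126/2)·√(60.6 µF/733 mH) = 0.573.
%OS = 100 e^{−πζ/√(1−ζ²)} with ζ = 0.573 gives 11.1%.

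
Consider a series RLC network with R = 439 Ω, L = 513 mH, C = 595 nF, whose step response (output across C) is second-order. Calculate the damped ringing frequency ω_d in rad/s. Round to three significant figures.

ω_d ≈ 1760 rad/s

For a series RLC circuit (capacitor voltage as output), ω_n = 1/√(LC) = 1/√(513 mH · 595 nF) = 1810 rad/s.
ζ = (R/2)·√(C/L) = (439/2)·√(595 nF/513 mH) = 0.236.
ω_d = 1810·√(1 − 0.236²) = 1760 rad/s.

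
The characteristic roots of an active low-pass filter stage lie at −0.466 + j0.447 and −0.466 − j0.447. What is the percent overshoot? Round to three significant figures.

With σ = 0.466, ω_d = 0.447: ω_n = √(σ²+ω_d²) = 0.646 rad/s, ζ = σ/ω_n = 0.722.
%OS = 100 e^{−πζ/√(1−ζ²)} with ζ = 0.722 gives 3.78%.

%OS ≈ 3.78%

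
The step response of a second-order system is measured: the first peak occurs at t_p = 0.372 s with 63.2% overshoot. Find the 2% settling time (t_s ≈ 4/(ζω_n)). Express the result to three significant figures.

t_s ≈ 3.24 s

The overshoot fixes ζ = −ln(OS)/√(π²+ln²(OS)) = 0.145.
t_p = π/ω_d ⇒ ω_d = 8.45 rad/s; then ω_n = ω_d/√(1−ζ²) = 8.53 rad/s.
t_s ≈ 4/(ζω_n) = 4/(0.145·8.53) = 3.24 s.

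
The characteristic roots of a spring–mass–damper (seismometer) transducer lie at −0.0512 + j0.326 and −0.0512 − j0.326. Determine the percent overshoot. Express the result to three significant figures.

The poles are at −σ ± jω_d with σ = 0.0512 and ω_d = 0.326, so ω_n = √(σ²+ω_d²) = 0.330 rad/s and ζ = σ/ω_n = 0.155.
%OS = 100 e^{−πζ/√(1−ζ²)} with ζ = 0.155 gives 61.1%.

%OS ≈ 61.1%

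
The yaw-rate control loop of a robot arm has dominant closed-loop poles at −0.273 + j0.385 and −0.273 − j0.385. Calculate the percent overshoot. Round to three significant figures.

%OS ≈ 10.8%

|pole| = ω_n = √(0.273² + 0.385²) = 0.472 rad/s; ζ = cos θ = σ/ω_n = 0.578.
Overshoot: exp(−π·0.578/√(1−0.578²)) = 0.108, i.e. 10.8%.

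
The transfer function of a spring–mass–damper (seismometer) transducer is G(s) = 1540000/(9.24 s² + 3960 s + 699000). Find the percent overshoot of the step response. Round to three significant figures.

Dividing through by 9.24: denominator becomes s² + 428.6 s + 75650.
So ω_n = √75650 = 275 rad/s and ζ = 428.6/(2·275) = 0.779.
Overshoot: exp(−π·0.779/√(1−0.779²)) = 0.0202, i.e. 2.02%.

%OS ≈ 2.02%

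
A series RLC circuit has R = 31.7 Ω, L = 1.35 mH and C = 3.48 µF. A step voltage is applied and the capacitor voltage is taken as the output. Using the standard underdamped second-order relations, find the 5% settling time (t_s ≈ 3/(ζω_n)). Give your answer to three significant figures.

For a series RLC circuit (capacitor voltage as output), ω_n = 1/√(LC) = 1/√(1.35 mH · 3.48 µF) = 14600 rad/s.
ζ = (R/2)·√(C/L) = (31.7/2)·√(3.48 µF/1.35 mH) = 0.805.
t_s ≈ 3/(ζω_n) = 0.000256 s.

t_s ≈ 0.000256 s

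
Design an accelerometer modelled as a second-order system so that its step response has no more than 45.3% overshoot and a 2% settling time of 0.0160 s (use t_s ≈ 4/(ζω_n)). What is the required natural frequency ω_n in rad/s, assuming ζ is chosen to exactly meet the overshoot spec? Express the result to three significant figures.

ω_n ≈ 1020 rad/s

Inverting the overshoot relation: ζ = |ln 0.453|/√(π² + ln²0.453) = 0.244.
From t_s ≈ 4/(ζω_n): ω_n = 4/(ζ·t_s) = 4/(0.244·0.0160) = 1020 rad/s.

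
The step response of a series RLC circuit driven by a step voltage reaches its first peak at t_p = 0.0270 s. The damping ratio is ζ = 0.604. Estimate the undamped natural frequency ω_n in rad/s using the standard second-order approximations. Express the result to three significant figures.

Peak time t_p = π/ω_d, so ω_d = π/t_p = π/0.0270 = 116 rad/s.
ω_n = ω_d/√(1−ζ²) = 116/√0.635 = 146 rad/s.

ω_n ≈ 146 rad/s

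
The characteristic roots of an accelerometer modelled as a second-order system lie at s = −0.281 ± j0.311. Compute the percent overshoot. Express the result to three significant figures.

With σ = 0.281, ω_d = 0.311: ω_n = √(σ²+ω_d²) = 0.419 rad/s, ζ = σ/ω_n = 0.670.
%OS = 100·exp(−πζ/√(1−ζ²)) = 5.85%.

%OS ≈ 5.85%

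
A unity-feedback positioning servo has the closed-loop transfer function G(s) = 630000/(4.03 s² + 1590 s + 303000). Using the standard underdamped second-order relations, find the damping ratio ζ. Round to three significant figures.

Dividing through by 4.03: denominator becomes s² + 394.5 s + 75190.
So ω_n = √75190 = 274 rad/s and ζ = 394.5/(2·274) = 0.719.

ζ ≈ 0.719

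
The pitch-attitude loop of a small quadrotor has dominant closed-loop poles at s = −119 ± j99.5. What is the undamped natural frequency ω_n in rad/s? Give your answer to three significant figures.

ω_n ≈ 155 rad/s

|pole| = ω_n = √(119² + 99.5²) = 155 rad/s; ζ = cos θ = σ/ω_n = 0.767.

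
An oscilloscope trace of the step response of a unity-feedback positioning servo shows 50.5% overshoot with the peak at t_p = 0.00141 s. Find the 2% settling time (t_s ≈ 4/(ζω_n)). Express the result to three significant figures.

The overshoot fixes ζ = −ln(OS)/√(π²+ln²(OS)) = 0.213.
t_p = π/ω_d ⇒ ω_d = 2230 rad/s; then ω_n = ω_d/√(1−ζ²) = 2280 rad/s.
t_s ≈ 4/(ζω_n) = 4/(0.213·2280) = 0.00826 s.

t_s ≈ 0.00826 s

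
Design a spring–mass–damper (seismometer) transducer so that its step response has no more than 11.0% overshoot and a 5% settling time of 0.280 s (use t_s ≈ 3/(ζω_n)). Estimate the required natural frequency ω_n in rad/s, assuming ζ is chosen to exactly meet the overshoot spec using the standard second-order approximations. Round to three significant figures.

ω_n ≈ 18.6 rad/s

From %OS = 100·exp(−πζ/√(1−ζ²)), invert to get ζ = −ln(OS)/√(π² + ln²(OS)) with OS = 0.110.
−ln 0.110 = 2.207, so ζ = 2.207/√(π² + 4.872) = 0.575.
Then ω_n = 3/(ζ t_s) = 3/(0.575 × 0.280) = 18.6 rad/s.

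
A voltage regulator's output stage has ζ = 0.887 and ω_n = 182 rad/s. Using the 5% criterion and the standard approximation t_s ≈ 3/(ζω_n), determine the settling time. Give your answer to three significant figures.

t_s ≈ 3/(ζω_n) = 3/(0.887 × 182) = 0.0186 s.

t_s ≈ 0.0186 s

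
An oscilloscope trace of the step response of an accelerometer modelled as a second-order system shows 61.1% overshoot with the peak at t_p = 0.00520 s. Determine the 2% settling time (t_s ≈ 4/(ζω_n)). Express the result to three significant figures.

The overshoot fixes ζ = −ln(OS)/√(π²+ln²(OS)) = 0.155.
From t_p = π/ω_d, ω_d = π/0.00520 = 604 rad/s, so ω_n = ω_d/√(1−ζ²) = 612 rad/s.
t_s ≈ 4/(ζω_n) = 4/(0.155·612) = 0.0422 s.

t_s ≈ 0.0422 s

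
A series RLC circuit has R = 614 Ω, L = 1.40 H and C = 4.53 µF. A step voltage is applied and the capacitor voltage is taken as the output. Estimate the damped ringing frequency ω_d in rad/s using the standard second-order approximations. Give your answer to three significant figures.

ω_d ≈ 331 rad/s

For a series RLC circuit (capacitor voltage as output), ω_n = 1/√(LC) = 1/√(1.40 H · 4.53 µF) = 397 rad/s.
ζ = (R/2)·√(C/L) = (614/2)·√(4.53 µF/1.40 H) = 0.552.
ω_d = ω_n√(1−ζ²) = 331 rad/s.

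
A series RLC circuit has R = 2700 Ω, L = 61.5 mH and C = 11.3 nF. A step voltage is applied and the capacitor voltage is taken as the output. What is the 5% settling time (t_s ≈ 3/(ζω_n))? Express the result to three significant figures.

For a series RLC circuit (capacitor voltage as output), ω_n = 1/√(LC) = 1/√(61.5 mH · 11.3 nF) = 37900 rad/s.
ζ = (R/2)·√(C/L) = (2700/2)·√(11.3 nF/61.5 mH) = 0.579.
t_s ≈ 3/(ζω_n) = 0.000137 s.

t_s ≈ 0.000137 s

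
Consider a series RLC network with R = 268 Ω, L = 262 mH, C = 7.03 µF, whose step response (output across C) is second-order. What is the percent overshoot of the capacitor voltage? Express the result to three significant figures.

%OS ≈ 4.84%

For a series RLC circuit (capacitor voltage as output), ω_n = 1/√(LC) = 1/√(262 mH · 7.03 µF) = 737 rad/s.
ζ = (R/2)·√(C/L) = (268/2)·√(7.03 µF/262 mH) = 0.694.
%OS = 100 e^{−πζ/√(1−ζ²)} with ζ = 0.694 gives 4.84%.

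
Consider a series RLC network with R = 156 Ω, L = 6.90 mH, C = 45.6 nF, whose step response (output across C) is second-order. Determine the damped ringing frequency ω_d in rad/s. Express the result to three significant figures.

For a series RLC circuit (capacitor voltage as output), ω_n = 1/√(LC) = 1/√(6.90 mH · 45.6 nF) = 56400 rad/s.
ζ = (R/2)·√(C/L) = (156/2)·√(45.6 nF/6.90 mH) = 0.201.
ω_d = 56400·√(1 − 0.201²) = 55200 rad/s.

ω_d ≈ 55200 rad/s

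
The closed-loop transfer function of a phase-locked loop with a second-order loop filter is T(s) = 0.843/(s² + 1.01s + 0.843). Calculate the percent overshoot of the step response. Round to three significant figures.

%OS ≈ 12.6%

ω_n = √0.843 = 0.918 rad/s; ζ = 1.01/(2·0.918) = 0.550.
%OS = 100·exp(−πζ/√(1−ζ²)) = 12.6%.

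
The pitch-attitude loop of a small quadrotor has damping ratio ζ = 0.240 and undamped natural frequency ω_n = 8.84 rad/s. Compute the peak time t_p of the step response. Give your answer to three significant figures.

The damped frequency is ω_d = ω_n√(1−ζ²) = 8.84·√(1−0.0576) = 8.58 rad/s.
Peak time t_p = π/ω_d = π/8.58 = 0.366 s.

t_p ≈ 0.366 s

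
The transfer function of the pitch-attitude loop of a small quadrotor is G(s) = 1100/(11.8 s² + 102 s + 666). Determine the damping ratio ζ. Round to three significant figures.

ζ ≈ 0.575

Dividing through by 11.8: denominator becomes s² + 8.644 s + 56.44.
So ω_n = √56.44 = 7.51 rad/s and ζ = 8.644/(2·7.51) = 0.575.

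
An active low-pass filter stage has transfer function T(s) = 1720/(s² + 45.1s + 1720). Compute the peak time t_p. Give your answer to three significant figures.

ω_n = √1720 = 41.5 rad/s; ζ = 45.1/(2·41.5) = 0.544.
ω_d = 41.5·√(1 − 0.544²) = 34.8 rad/s. Then t_p = π/ω_d = 0.0903 s.

t_p ≈ 0.0903 s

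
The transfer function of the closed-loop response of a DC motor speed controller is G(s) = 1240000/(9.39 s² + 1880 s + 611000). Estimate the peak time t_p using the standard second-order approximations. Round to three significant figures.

t_p ≈ 0.0134 s

Dividing through by 9.39: denominator becomes s² + 200.2 s + 65070.
So ω_n = √65070 = 255 rad/s and ζ = 200.2/(2·255) = 0.392.
ω_d = 255·√(1 − 0.392²) = 235 rad/s. t_p = π/ω_d = 0.0134 s.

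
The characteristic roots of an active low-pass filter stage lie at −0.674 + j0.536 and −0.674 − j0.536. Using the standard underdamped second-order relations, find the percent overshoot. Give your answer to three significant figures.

%OS ≈ 1.92%

|pole| = ω_n = √(0.674² + 0.536²) = 0.861 rad/s; ζ = cos θ = σ/ω_n = 0.783.
Overshoot: exp(−π·0.783/√(1−0.783²)) = 0.0192, i.e. 1.92%.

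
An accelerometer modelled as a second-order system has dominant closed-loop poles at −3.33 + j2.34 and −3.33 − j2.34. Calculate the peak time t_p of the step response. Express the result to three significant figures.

t_p ≈ 1.34 s

t_p = π/ω_d with ω_d = 2.34 (the imaginary part), so t_p = 1.34 s.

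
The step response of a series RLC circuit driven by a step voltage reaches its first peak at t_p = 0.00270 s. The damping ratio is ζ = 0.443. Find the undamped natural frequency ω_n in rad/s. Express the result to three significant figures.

ω_n ≈ 1300 rad/s

Peak time t_p = π/ω_d, so ω_d = π/t_p = π/0.00270 = 1160 rad/s.
ω_n = ω_d/√(1−ζ²) = 1160/√0.804 = 1300 rad/s.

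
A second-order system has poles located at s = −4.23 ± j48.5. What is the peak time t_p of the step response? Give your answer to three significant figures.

t_p ≈ 0.0648 s

t_p = π/ω_d with ω_d = 48.5 (the imaginary part), so t_p = 0.0648 s.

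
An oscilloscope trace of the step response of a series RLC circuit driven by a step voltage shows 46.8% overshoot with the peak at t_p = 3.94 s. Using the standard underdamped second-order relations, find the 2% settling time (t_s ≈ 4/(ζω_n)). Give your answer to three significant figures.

The overshoot fixes ζ = −ln(OS)/√(π²+ln²(OS)) = 0.235.
From t_p = π/ω_d, ω_d = π/3.94 = 0.797 rad/s, so ω_n = ω_d/√(1−ζ²) = 0.820 rad/s.
t_s ≈ 4/(ζω_n) = 4/(0.235·0.820) = 20.8 s.

t_s ≈ 20.8 s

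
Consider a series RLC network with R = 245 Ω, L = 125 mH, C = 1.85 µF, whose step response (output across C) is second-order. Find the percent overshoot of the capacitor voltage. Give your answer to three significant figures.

%OS ≈ 18.7%

For a series RLC circuit (capacitor voltage as output), ω_n = 1/√(LC) = 1/√(125 mH · 1.85 µF) = 2080 rad/s.
ζ = (R/2)·√(C/L) = (245/2)·√(1.85 µF/125 mH) = 0.471.
%OS = 100·exp(−πζ/√(1−ζ²)) = 18.7%.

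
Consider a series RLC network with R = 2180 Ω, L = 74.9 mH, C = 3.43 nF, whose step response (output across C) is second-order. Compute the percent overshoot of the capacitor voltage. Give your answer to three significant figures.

%OS ≈ 47.1%

For a series RLC circuit (capacitor voltage as output), ω_n = 1/√(LC) = 1/√(74.9 mH · 3.43 nF) = 62400 rad/s.
ζ = (R/2)·√(C/L) = (2180/2)·√(3.43 nF/74.9 mH) = 0.233.
%OS = 100 e^{−πζ/√(1−ζ²)} with ζ = 0.233 gives 47.1%.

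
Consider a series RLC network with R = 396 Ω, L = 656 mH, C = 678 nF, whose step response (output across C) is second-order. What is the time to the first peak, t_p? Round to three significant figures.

t_p ≈ 0.00214 s

For a series RLC circuit (capacitor voltage as output), ω_n = 1/√(LC) = 1/√(656 mH · 678 nF) = 1500 rad/s.
ζ = (R/2)·√(C/L) = (396/2)·√(678 nF/656 mH) = 0.201.
The damped frequency ω_d = ω_n√(1−ζ²) = 1470 rad/s. t_p = π/ω_d = 0.00214 s.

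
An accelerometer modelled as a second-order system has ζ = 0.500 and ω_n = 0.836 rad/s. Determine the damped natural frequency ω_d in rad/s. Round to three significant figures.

ω_d ≈ 0.724 rad/s

ω_d = ω_n√(1−ζ²) = 0.836·√0.750 = 0.724 rad/s.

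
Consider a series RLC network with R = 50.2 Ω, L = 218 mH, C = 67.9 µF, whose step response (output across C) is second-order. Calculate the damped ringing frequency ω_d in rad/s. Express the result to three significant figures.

For a series RLC circuit (capacitor voltage as output), ω_n = 1/√(LC) = 1/√(218 mH · 67.9 µF) = 260 rad/s.
ζ = (R/2)·√(C/L) = (50.2/2)·√(67.9 µF/218 mH) = 0.443.
ω_d = ω_n√(1−ζ²) = 233 rad/s.

ω_d ≈ 233 rad/s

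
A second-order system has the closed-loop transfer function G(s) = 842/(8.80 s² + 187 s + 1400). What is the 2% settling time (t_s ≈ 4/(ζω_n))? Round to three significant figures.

t_s ≈ 0.376 s

Dividing through by 8.80: denominator becomes s² + 21.25 s + 159.1.
So ω_n = √159.1 = 12.6 rad/s and ζ = 21.25/(2·12.6) = 0.842.
t_s ≈ 4/(ζω_n) = 0.376 s.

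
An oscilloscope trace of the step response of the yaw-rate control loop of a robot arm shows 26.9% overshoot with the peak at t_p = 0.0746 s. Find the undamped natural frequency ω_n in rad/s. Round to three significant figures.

ω_n ≈ 45.6 rad/s

The overshoot fixes ζ = −ln(OS)/√(π²+ln²(OS)) = 0.386.
From t_p = π/ω_d, ω_d = π/0.0746 = 42.1 rad/s, so ω_n = ω_d/√(1−ζ²) = 45.6 rad/s.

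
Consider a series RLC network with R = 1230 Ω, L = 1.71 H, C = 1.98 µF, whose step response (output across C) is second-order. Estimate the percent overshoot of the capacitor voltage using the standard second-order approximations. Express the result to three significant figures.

For a series RLC circuit (capacitor voltage as output), ω_n = 1/√(LC) = 1/√(1.71 H · 1.98 µF) = 543 rad/s.
ζ = (R/2)·√(C/L) = (1230/2)·√(1.98 µF/1.71 H) = 0.662.
Overshoot: exp(−π·0.662/√(1−0.662²)) = 0.0625, i.e. 6.25%.

%OS ≈ 6.25%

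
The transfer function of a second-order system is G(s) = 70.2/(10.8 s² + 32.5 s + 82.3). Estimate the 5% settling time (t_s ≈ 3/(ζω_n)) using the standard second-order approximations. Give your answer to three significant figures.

t_s ≈ 1.99 s

Dividing through by 10.8: denominator becomes s² + 3.009 s + 7.620.
So ω_n = √7.620 = 2.76 rad/s and ζ = 3.009/(2·2.76) = 0.545.
t_s ≈ 3/(ζω_n) = 1.99 s.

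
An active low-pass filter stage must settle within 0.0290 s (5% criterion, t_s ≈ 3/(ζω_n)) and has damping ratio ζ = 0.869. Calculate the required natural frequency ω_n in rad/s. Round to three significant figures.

Rearranging t_s ≈ 3/(ζω_n) gives ω_n = 3/(ζ·t_s) = 3/(0.869 × 0.0290) = 119 rad/s.

ω_n ≈ 119 rad/s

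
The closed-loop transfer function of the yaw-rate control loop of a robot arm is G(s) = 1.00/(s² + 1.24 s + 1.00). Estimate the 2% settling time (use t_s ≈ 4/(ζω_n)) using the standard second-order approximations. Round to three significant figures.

Comparing the denominator to s² + 2ζω_n s + ω_n²: ω_n = √1.00 = 1.00 rad/s, and 2ζω_n = 1.24 so ζ = 1.24/(2·1.00) = 0.620.
t_s ≈ 4/(ζω_n) = 4/(0.620·1.00) = 6.45 s.

t_s ≈ 6.45 s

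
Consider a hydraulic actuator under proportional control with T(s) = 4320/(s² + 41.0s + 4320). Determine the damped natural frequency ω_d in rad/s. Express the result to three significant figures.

ω_d ≈ 62.4 rad/s

Comparing the denominator to s² + 2ζω_n s + ω_n²: ω_n = √4320 = 65.7 rad/s, and 2ζω_n = 41.0 so ζ = 41.0/(2·65.7) = 0.312.
ω_d = 65.7·√(1 − 0.312²) = 62.4 rad/s.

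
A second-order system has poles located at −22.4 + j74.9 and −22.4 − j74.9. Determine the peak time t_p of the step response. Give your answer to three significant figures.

t_p = π/ω_d with ω_d = 74.9 (the imaginary part), so t_p = 0.0419 s.

t_p ≈ 0.0419 s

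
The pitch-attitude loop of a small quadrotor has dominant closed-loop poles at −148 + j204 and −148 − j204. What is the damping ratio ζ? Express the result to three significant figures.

|pole| = ω_n = √(148² + 204²) = 252 rad/s; ζ = cos θ = σ/ω_n = 0.587.

ζ ≈ 0.587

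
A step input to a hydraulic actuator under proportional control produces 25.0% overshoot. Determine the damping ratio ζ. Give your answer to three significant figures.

ζ ≈ 0.404

ζ = −ln(OS)/√(π² + (ln OS)²). With OS = 0.250, ln OS = −1.386 and ζ = 1.386/3.434 = 0.404.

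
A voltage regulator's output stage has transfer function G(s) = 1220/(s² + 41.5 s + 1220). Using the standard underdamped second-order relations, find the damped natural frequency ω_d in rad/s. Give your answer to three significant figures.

ω_d ≈ 28.1 rad/s

Comparing the denominator to s² + 2ζω_n s + ω_n²: ω_n = √1220 = 34.9 rad/s, and 2ζω_n = 41.5 so ζ = 41.5/(2·34.9) = 0.594.
ω_d = ω_n√(1−ζ²) = 28.1 rad/s.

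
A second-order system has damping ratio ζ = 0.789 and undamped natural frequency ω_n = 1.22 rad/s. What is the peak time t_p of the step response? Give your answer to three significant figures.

t_p ≈ 4.19 s

The damped frequency is ω_d = ω_n√(1−ζ²) = 1.22·√(1−0.623) = 0.750 rad/s.
Peak time t_p = π/ω_d = π/0.750 = 4.19 s.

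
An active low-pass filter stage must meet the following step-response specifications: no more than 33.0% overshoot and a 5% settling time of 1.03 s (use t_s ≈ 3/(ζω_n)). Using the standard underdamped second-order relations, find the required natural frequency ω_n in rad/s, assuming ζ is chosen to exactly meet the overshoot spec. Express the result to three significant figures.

From %OS = 100·exp(−πζ/√(1−ζ²)), invert to get ζ = −ln(OS)/√(π² + ln²(OS)) with OS = 0.330.
−ln 0.330 = 1.109, so ζ = 1.109/√(π² + 1.229) = 0.333.
From t_s ≈ 3/(ζω_n): ω_n = 3/(ζ·t_s) = 3/(0.333·1.03) = 8.75 rad/s.

ω_n ≈ 8.75 rad/s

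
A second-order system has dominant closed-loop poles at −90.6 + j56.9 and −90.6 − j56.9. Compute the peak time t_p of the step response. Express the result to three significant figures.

t_p = π/ω_d with ω_d = 56.9 (the imaginary part), so t_p = 0.0552 s.

t_p ≈ 0.0552 s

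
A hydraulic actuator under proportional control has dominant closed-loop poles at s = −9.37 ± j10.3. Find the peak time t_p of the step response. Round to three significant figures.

t_p = π/ω_d with ω_d = 10.3 (the imaginary part), so t_p = 0.305 s.

t_p ≈ 0.305 s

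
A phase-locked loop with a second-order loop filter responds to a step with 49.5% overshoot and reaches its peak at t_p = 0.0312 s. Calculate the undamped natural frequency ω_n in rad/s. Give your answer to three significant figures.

ω_n ≈ 103 rad/s

The overshoot fixes ζ = −ln(OS)/√(π²+ln²(OS)) = 0.218.
t_p = π/ω_d ⇒ ω_d = 101 rad/s; then ω_n = ω_d/√(1−ζ²) = 103 rad/s.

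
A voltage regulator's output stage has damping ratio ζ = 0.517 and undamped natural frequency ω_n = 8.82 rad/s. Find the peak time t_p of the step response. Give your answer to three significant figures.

The damped frequency is ω_d = ω_n√(1−ζ²) = 8.82·√(1−0.267) = 7.55 rad/s.
Peak time t_p = π/ω_d = π/7.55 = 0.416 s.

t_p ≈ 0.416 s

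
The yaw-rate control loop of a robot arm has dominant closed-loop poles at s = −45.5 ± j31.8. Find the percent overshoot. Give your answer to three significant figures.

|pole| = ω_n = √(45.5² + 31.8²) = 55.5 rad/s; ζ = cos θ = σ/ω_n = 0.820.
%OS = 100 e^{−πζ/√(1−ζ²)} with ζ = 0.820 gives 1.12%.

%OS ≈ 1.12%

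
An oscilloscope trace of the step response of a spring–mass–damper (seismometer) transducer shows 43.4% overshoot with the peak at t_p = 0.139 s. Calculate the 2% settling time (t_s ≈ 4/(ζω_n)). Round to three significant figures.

t_s ≈ 0.666 s

From the overshoot, ζ = −ln(OS)/√(π²+ln²(OS)) = 0.257.
From t_p = π/ω_d, ω_d = π/0.139 = 22.6 rad/s, so ω_n = ω_d/√(1−ζ²) = 23.4 rad/s.
t_s ≈ 4/(ζω_n) = 4/(0.257·23.4) = 0.666 s.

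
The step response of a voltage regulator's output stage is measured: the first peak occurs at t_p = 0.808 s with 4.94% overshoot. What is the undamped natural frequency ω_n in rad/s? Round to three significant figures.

ω_n ≈ 5.38 rad/s

ζ from %OS: ζ = |ln 0.0494|/√(π²+ln²0.0494) = 0.692.
t_p = π/ω_d ⇒ ω_d = 3.89 rad/s; then ω_n = ω_d/√(1−ζ²) = 5.38 rad/s.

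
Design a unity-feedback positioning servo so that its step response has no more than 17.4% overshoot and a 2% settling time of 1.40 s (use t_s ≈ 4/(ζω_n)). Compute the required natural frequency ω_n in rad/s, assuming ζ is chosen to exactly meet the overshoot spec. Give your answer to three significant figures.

ζ = −ln(OS)/√(π² + (ln OS)²). With OS = 0.174, ln OS = −1.749 and ζ = 1.749/3.595 = 0.486.
From t_s ≈ 4/(ζω_n): ω_n = 4/(ζ·t_s) = 4/(0.486·1.40) = 5.87 rad/s.

ω_n ≈ 5.87 rad/s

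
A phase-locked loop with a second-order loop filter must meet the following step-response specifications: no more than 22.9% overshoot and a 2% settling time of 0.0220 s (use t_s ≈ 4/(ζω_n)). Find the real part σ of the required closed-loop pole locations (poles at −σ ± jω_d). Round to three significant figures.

σ ≈ 182

The settling-time spec alone fixes σ = ζω_n = 4/t_s = 4/0.0220 = 182.
(Overshoot then fixes ζ = 0.425 and hence ω_d = σ·√(1−ζ²)/ζ = 388 rad/s.)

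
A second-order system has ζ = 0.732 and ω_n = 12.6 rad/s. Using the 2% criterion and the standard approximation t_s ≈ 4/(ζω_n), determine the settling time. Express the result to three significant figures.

t_s ≈ 4/(ζω_n) = 4/(0.732 × 12.6) = 0.434 s.

t_s ≈ 0.434 s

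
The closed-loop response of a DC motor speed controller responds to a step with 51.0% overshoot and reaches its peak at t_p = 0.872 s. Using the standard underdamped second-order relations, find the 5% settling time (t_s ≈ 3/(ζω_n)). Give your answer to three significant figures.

The overshoot fixes ζ = −ln(OS)/√(π²+ln²(OS)) = 0.210.
From t_p = π/ω_d, ω_d = π/0.872 = 3.60 rad/s, so ω_n = ω_d/√(1−ζ²) = 3.68 rad/s.
t_s ≈ 3/(ζω_n) = 3/(0.210·3.68) = 3.89 s.

t_s ≈ 3.89 s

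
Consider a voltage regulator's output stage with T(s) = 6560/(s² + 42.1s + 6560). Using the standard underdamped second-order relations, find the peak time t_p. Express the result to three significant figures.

Comparing the denominator to s² + 2ζω_n s + ω_n²: ω_n = √6560 = 81.0 rad/s, and 2ζω_n = 42.1 so ζ = 42.1/(2·81.0) = 0.260.
ω_d = ω_n√(1−ζ²) = 78.2 rad/s. Then t_p = π/ω_d = 0.0402 s.

t_p ≈ 0.0402 s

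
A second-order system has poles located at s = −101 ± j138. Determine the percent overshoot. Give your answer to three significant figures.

%OS ≈ 10.0%

With σ = 101, ω_d = 138: ω_n = √(σ²+ω_d²) = 171 rad/s, ζ = σ/ω_n = 0.591.
%OS = 100·exp(−πζ/√(1−ζ²)) = 10.0%.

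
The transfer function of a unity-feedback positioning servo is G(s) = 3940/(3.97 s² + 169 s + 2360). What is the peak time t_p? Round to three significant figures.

t_p ≈ 0.264 s

Dividing through by 3.97: denominator becomes s² + 42.57 s + 594.5.
So ω_n = √594.5 = 24.4 rad/s and ζ = 42.57/(2·24.4) = 0.873.
The damped frequency ω_d = ω_n√(1−ζ²) = 11.9 rad/s. t_p = π/ω_d = 0.264 s.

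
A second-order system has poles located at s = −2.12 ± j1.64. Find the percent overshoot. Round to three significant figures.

%OS ≈ 1.72%

|pole| = ω_n = √(2.12² + 1.64²) = 2.68 rad/s; ζ = cos θ = σ/ω_n = 0.791.
%OS = 100·exp(−πζ/√(1−ζ²)) = 1.72%.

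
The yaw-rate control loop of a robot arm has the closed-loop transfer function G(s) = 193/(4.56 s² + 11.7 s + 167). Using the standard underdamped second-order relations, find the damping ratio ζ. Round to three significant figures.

ζ ≈ 0.212

Dividing through by 4.56: denominator becomes s² + 2.566 s + 36.62.
So ω_n = √36.62 = 6.05 rad/s and ζ = 2.566/(2·6.05) = 0.212.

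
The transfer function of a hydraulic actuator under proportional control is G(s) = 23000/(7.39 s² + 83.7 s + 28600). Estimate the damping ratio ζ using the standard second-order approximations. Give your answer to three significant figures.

Dividing through by 7.39: denominator becomes s² + 11.33 s + 3870.
So ω_n = √3870 = 62.2 rad/s and ζ = 11.33/(2·62.2) = 0.0910.

ζ ≈ 0.0910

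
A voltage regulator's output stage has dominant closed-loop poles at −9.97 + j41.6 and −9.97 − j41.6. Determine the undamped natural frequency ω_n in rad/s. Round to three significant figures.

|pole| = ω_n = √(9.97² + 41.6²) = 42.8 rad/s; ζ = cos θ = σ/ω_n = 0.233.

ω_n ≈ 42.8 rad/s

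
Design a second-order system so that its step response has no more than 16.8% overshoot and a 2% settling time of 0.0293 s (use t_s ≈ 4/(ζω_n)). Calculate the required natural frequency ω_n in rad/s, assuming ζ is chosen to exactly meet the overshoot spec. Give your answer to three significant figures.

ω_n ≈ 276 rad/s

From %OS = 100·exp(−πζ/√(1−ζ²)), invert to get ζ = −ln(OS)/√(π² + ln²(OS)) with OS = 0.168.
−ln 0.168 = 1.784, so ζ = 1.784/√(π² + 3.182) = 0.494.
From t_s ≈ 4/(ζω_n): ω_n = 4/(ζ·t_s) = 4/(0.494·0.0293) = 276 rad/s.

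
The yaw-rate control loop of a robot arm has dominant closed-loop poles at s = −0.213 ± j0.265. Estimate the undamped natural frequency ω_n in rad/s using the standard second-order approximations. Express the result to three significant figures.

ω_n ≈ 0.340 rad/s

The poles are at −σ ± jω_d with σ = 0.213 and ω_d = 0.265, so ω_n = √(σ²+ω_d²) = 0.340 rad/s and ζ = σ/ω_n = 0.626.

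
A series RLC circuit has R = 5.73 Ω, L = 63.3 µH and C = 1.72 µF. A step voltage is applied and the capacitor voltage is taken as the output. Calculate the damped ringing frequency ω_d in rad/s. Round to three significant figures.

ω_d ≈ 84500 rad/s

For a series RLC circuit (capacitor voltage as output), ω_n = 1/√(LC) = 1/√(63.3 µH · 1.72 µF) = 95800 rad/s.
ζ = (R/2)·√(C/L) = (5.73/2)·√(1.72 µF/63.3 µH) = 0.472.
The damped frequency ω_d = ω_n√(1−ζ²) = 84500 rad/s.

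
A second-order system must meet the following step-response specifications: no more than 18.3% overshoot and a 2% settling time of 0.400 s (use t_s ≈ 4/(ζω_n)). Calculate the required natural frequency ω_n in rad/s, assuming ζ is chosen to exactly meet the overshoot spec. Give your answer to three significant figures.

From %OS = 100·exp(−πζ/√(1−ζ²)), invert to get ζ = −ln(OS)/√(π² + ln²(OS)) with OS = 0.183.
−ln 0.183 = 1.698, so ζ = 1.698/√(π² + 2.884) = 0.476.
Then ω_n = 4/(ζ t_s) = 4/(0.476 × 0.400) = 21.0 rad/s.

ω_n ≈ 21.0 rad/s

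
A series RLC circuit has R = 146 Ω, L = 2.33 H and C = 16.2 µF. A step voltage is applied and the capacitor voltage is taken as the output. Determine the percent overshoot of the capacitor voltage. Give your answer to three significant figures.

%OS ≈ 54.0%

For a series RLC circuit (capacitor voltage as output), ω_n = 1/√(LC) = 1/√(2.33 H · 16.2 µF) = 163 rad/s.
ζ = (R/2)·√(C/L) = (146/2)·√(16.2 µF/2.33 H) = 0.192.
%OS = 100·exp(−πζ/√(1−ζ²)) = 54.0%.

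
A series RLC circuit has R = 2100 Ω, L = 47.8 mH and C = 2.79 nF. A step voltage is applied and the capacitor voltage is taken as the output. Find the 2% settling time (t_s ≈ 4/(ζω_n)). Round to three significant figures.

t_s ≈ 0.000182 s

For a series RLC circuit (capacitor voltage as output), ω_n = 1/√(LC) = 1/√(47.8 mH · 2.79 nF) = 86600 rad/s.
ζ = (R/2)·√(C/L) = (2100/2)·√(2.79 nF/47.8 mH) = 0.254.
t_s ≈ 4/(ζω_n) = 0.000182 s.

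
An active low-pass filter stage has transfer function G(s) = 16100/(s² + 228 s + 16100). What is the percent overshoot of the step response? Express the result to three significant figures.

Comparing the denominator to s² + 2ζω_n s + ω_n²: ω_n = √16100 = 127 rad/s, and 2ζω_n = 228 so ζ = 228/(2·127) = 0.898.
%OS = 100 e^{−πζ/√(1−ζ²)} with ζ = 0.898 gives 0.162%.

%OS ≈ 0.162%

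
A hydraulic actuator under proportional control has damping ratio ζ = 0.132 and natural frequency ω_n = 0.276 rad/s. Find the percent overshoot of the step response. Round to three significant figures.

For an underdamped second-order system, %OS = 100·exp(−πζ/√(1−ζ²)).
πζ/√(1−ζ²) = π·0.132/√(1−0.0174) = 0.4184, so %OS = 100·e^(−0.4184) = 65.8%.

%OS ≈ 65.8%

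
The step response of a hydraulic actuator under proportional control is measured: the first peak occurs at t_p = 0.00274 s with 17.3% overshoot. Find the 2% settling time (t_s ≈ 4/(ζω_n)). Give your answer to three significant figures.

The overshoot fixes ζ = −ln(OS)/√(π²+ln²(OS)) = 0.488.
From t_p = π/ω_d, ω_d = π/0.00274 = 1150 rad/s, so ω_n = ω_d/√(1−ζ²) = 1310 rad/s.
t_s ≈ 4/(ζω_n) = 4/(0.488·1310) = 0.00625 s.

t_s ≈ 0.00625 s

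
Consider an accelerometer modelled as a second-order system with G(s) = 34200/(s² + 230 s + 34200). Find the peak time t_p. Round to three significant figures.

t_p ≈ 0.0217 s

ω_n = √34200 = 185 rad/s; ζ = 230/(2·185) = 0.622.
ω_d = 185·√(1 − 0.622²) = 145 rad/s. Then t_p = π/ω_d = 0.0217 s.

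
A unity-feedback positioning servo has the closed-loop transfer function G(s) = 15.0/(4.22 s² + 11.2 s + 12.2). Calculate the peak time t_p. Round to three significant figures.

t_p ≈ 2.96 s

Dividing through by 4.22: denominator becomes s² + 2.654 s + 2.891.
So ω_n = √2.891 = 1.70 rad/s and ζ = 2.654/(2·1.70) = 0.780.
The damped frequency ω_d = ω_n√(1−ζ²) = 1.06 rad/s. t_p = π/ω_d = 2.96 s.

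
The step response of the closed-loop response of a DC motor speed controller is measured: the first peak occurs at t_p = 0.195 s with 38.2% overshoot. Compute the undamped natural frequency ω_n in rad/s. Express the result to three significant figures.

From the overshoot, ζ = −ln(OS)/√(π²+ln²(OS)) = 0.293.
From t_p = π/ω_d, ω_d = π/0.195 = 16.1 rad/s, so ω_n = ω_d/√(1−ζ²) = 16.8 rad/s.

ω_n ≈ 16.8 rad/s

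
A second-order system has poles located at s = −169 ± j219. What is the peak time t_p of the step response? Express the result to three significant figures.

t_p = π/ω_d with ω_d = 219 (the imaginary part), so t_p = 0.0143 s.

t_p ≈ 0.0143 s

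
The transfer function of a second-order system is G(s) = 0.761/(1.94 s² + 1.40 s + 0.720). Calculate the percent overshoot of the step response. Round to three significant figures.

Dividing through by 1.94: denominator becomes s² + 0.7216 s + 0.3711.
So ω_n = √0.3711 = 0.609 rad/s and ζ = 0.7216/(2·0.609) = 0.592.
Overshoot: exp(−π·0.592/√(1−0.592²)) = 0.0993, i.e. 9.93%.

%OS ≈ 9.93%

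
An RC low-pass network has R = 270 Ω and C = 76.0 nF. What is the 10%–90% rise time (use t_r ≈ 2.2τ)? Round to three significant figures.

t_r ≈ 0.0000451 s

τ = RC = 270 × 76.0 nF = 0.0000205 s.
t_r ≈ 2.2τ = 0.0000451 s.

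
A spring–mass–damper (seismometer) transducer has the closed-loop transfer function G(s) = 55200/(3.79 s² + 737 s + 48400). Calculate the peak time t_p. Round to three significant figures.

t_p ≈ 0.0545 s

Dividing through by 3.79: denominator becomes s² + 194.5 s + 12770.
So ω_n = √12770 = 113 rad/s and ζ = 194.5/(2·113) = 0.860.
ω_d = 113·√(1 − 0.860²) = 57.6 rad/s. t_p = π/ω_d = 0.0545 s.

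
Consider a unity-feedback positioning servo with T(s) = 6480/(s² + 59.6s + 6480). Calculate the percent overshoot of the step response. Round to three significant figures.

ω_n = √6480 = 80.5 rad/s; ζ = 59.6/(2·80.5) = 0.370.
Overshoot: exp(−π·0.370/√(1−0.370²)) = 0.286, i.e. 28.6%.

%OS ≈ 28.6%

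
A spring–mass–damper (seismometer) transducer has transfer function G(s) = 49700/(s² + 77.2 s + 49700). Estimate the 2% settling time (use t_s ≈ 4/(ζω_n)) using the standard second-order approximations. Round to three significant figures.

Comparing the denominator to s² + 2ζω_n s + ω_n²: ω_n = √49700 = 223 rad/s, and 2ζω_n = 77.2 so ζ = 77.2/(2·223) = 0.173.
t_s ≈ 4/(ζω_n) = 4/(0.173·223) = 0.104 s.

t_s ≈ 0.104 s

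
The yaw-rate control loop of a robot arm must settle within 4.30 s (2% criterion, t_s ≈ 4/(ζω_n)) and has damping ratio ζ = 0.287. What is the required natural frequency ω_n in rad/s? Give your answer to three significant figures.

ω_n ≈ 3.24 rad/s

Rearranging t_s ≈ 4/(ζω_n) gives ω_n = 4/(ζ·t_s) = 4/(0.287 × 4.30) = 3.24 rad/s.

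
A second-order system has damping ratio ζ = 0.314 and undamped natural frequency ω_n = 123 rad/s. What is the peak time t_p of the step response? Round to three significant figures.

The damped frequency is ω_d = ω_n√(1−ζ²) = 123·√(1−0.0986) = 117 rad/s.
Peak time t_p = π/ω_d = π/117 = 0.0269 s.

t_p ≈ 0.0269 s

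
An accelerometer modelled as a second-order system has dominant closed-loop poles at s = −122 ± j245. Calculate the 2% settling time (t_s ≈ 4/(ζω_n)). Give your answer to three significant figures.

t_s ≈ 0.0328 s

For poles at −σ ± jω_d, ζω_n = σ = 122, so t_s ≈ 4/σ = 0.0328 s.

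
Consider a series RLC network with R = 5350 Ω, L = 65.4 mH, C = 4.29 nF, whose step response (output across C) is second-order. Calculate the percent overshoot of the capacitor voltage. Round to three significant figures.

%OS ≈ 5.21%

For a series RLC circuit (capacitor voltage as output), ω_n = 1/√(LC) = 1/√(65.4 mH · 4.29 nF) = 59700 rad/s.
ζ = (R/2)·√(C/L) = (5350/2)·√(4.29 nF/65.4 mH) = 0.685.
Overshoot: exp(−π·0.685/√(1−0.685²)) = 0.0521, i.e. 5.21%.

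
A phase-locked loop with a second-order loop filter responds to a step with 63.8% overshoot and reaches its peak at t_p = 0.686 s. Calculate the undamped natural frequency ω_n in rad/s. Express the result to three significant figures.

From the overshoot, ζ = −ln(OS)/√(π²+ln²(OS)) = 0.142.
From t_p = π/ω_d, ω_d = π/0.686 = 4.58 rad/s, so ω_n = ω_d/√(1−ζ²) = 4.63 rad/s.

ω_n ≈ 4.63 rad/s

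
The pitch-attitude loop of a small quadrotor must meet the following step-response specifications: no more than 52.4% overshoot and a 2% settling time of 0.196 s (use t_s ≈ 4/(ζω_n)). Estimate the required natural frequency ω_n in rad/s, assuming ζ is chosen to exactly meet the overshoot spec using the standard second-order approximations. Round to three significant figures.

ζ = −ln(OS)/√(π² + (ln OS)²). With OS = 0.524, ln OS = −0.6463 and ζ = 0.6463/3.207 = 0.201.
From t_s ≈ 4/(ζω_n): ω_n = 4/(ζ·t_s) = 4/(0.201·0.196) = 101 rad/s.

ω_n ≈ 101 rad/s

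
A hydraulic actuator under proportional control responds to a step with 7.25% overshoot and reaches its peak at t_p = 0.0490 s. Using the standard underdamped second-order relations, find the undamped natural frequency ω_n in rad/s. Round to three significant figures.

ω_n ≈ 83.5 rad/s

From the overshoot, ζ = −ln(OS)/√(π²+ln²(OS)) = 0.641.
From t_p = π/ω_d, ω_d = π/0.0490 = 64.1 rad/s, so ω_n = ω_d/√(1−ζ²) = 83.5 rad/s.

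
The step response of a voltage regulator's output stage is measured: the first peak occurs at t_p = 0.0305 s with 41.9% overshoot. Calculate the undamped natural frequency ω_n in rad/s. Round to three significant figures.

From the overshoot, ζ = −ln(OS)/√(π²+ln²(OS)) = 0.267.
From t_p = π/ω_d, ω_d = π/0.0305 = 103 rad/s, so ω_n = ω_d/√(1−ζ²) = 107 rad/s.

ω_n ≈ 107 rad/s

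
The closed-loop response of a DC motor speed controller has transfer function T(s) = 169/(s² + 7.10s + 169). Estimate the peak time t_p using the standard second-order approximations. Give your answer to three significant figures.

t_p ≈ 0.251 s

ω_n = √169 = 13.0 rad/s; ζ = 7.10/(2·13.0) = 0.273.
The damped frequency ω_d = ω_n√(1−ζ²) = 12.5 rad/s. Then t_p = π/ω_d = 0.251 s.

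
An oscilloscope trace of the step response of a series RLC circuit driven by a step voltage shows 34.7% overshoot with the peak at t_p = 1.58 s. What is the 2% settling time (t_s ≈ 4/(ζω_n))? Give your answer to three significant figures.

t_s ≈ 5.97 s

ζ from %OS: ζ = |ln 0.347|/√(π²+ln²0.347) = 0.319.
From t_p = π/ω_d, ω_d = π/1.58 = 1.99 rad/s, so ω_n = ω_d/√(1−ζ²) = 2.10 rad/s.
t_s ≈ 4/(ζω_n) = 4/(0.319·2.10) = 5.97 s.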